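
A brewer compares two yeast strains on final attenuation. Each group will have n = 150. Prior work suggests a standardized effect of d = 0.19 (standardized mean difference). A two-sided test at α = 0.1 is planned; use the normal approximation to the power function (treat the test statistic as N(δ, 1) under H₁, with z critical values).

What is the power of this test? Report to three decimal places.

Noncentrality parameter: δ = d·√(n/2) = 0.19 × √(150/2) = 1.6454
Critical value for a two-sided test at α = 0.1: z_{α/2} = 1.645.
Power = Φ(δ − 1.645) + Φ(−δ − 1.645) = Φ(0.001) + Φ(-3.290) = 0.5002 + 0.0005 = 0.5007.

Power ≈ 0.501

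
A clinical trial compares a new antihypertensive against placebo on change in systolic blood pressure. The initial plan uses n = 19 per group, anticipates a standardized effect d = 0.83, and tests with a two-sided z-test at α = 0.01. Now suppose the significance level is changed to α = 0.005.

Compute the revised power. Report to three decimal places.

δ = d·√(n/2) = 0.83 × √(19/2) = 2.5582 (unchanged). New critical value: z_{0.0025} = 2.807.
Revised power = Φ(δ − 2.807) + Φ(−δ − 2.807) = Φ(-0.249) + Φ(-5.365) = 0.4018 + 0.0000 = 0.4018.

Power ≈ 0.402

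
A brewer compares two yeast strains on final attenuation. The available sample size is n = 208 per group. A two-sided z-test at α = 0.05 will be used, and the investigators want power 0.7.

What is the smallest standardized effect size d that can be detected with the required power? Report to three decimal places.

Need Φ(δ − 1.960) = 0.7, so δ = 1.960 + 0.524 = 2.484.
(Lower-tail contribution to power is negligible for δ > 0.)
δ = d·√(n/2) ⇒ d = δ/√(n/2) = 2.484/√(208/2) = 0.2436.

d ≈ 0.244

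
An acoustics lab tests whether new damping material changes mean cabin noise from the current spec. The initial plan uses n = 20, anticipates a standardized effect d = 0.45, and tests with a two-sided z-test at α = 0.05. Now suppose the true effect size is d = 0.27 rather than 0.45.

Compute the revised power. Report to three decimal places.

Power ≈ 0.227

With d = 0.27: δ = d·√n = 0.27 × √20 = 1.2075. Critical value z_{0.025} = 1.960.
Revised power = Φ(δ − 1.960) + Φ(−δ − 1.960) = Φ(-0.752) + Φ(-3.167) = 0.2259 + 0.0008 = 0.2266.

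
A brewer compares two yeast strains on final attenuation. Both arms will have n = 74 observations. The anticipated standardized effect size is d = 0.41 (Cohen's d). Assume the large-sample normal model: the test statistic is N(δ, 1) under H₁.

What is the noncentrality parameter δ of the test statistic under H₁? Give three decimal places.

δ ≈ 2.494

δ = d·√(n/2) = 0.41 × √(74/2) = 2.4939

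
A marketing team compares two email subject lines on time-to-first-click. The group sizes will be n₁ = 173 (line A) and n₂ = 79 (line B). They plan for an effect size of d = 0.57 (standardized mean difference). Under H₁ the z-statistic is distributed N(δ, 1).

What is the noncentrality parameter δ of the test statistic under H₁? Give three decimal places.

δ ≈ 4.198

δ = d / √(1/n₁ + 1/n₂) = 0.57 / √(1/173 + 1/79) = 4.1977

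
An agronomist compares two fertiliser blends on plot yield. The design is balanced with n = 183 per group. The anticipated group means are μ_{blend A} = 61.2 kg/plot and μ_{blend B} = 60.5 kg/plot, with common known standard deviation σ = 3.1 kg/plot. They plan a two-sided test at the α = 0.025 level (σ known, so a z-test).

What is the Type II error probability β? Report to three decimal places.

β ≈ 0.532

Standardized effect: d = |μ_{blend A} − μ_{blend B}| / σ = |61.2 − 60.5| / 3.1 = 0.2258
Noncentrality parameter: δ = d·√(n/2) = 0.2258 × √(183/2) = 2.1600
Two-sided α = 0.025 → critical value z_{0.0125} = 2.241.
Power = Φ(δ − 2.241) + Φ(−δ − 2.241) = Φ(-0.081) + Φ(-4.401) = 0.4675 + 0.0000 = 0.4676.
Type II error: β = 1 − power = 1 − 0.4676 = 0.5324.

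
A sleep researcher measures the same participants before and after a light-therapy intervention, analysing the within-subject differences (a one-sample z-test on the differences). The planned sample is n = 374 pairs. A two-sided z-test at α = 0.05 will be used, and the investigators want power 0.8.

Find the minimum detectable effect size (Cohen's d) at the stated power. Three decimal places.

d ≈ 0.145

Required noncentrality: δ = z_{0.025} + z_{0.20} = 1.960 + 0.842 = 2.802.
(The second rejection-region term Φ(−δ − z_{α/2}) is negligible and dropped.)
δ = d·√n ⇒ d = δ/√n = 2.802/√374 = 0.1449.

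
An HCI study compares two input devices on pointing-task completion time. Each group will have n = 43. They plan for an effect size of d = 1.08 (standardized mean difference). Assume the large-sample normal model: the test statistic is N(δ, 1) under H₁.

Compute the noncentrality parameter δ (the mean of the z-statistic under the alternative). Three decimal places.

δ = d·√(n/2) = 1.08 × √(43/2) = 5.0078

δ ≈ 5.008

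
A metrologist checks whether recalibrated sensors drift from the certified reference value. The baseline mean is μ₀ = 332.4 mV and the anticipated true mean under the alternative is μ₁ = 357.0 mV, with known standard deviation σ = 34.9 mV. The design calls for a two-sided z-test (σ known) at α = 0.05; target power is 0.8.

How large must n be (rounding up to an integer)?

Standardized effect: d = |μ₁ − μ₀| / σ = |357.0 − 332.4| / 34.9 = 0.7049
Set Φ(δ − 1.960) = 0.8; then δ − 1.960 = Φ⁻¹(0.8) = 0.842, giving δ = 2.802.
(Ignoring the negligible lower-tail rejection probability gives the usual closed-form inversion.)
δ = d·√n ⇒ n = (δ/d)² = (2.802 / 0.7049)² = 15.80.
Round up to the next whole unit.

n = 16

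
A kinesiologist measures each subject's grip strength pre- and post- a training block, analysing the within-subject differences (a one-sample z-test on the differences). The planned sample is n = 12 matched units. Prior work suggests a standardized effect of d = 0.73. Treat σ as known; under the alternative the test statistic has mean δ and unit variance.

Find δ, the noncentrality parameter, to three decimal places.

δ ≈ 2.529

δ = d·√n = 0.73 × √12 = 2.5288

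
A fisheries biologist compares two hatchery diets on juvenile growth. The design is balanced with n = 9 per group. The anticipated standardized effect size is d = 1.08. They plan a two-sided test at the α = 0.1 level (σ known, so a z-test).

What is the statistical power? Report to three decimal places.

Noncentrality parameter: δ = d·√(n/2) = 1.08 × √(9/2) = 2.2910
Two-sided α = 0.1 → critical value z_{0.05} = 1.645.
Power = Φ(δ − 1.645) + Φ(−δ − 1.645) = Φ(0.646) + Φ(-3.936) = 0.7409 + 0.0000 = 0.7410.

Power ≈ 0.741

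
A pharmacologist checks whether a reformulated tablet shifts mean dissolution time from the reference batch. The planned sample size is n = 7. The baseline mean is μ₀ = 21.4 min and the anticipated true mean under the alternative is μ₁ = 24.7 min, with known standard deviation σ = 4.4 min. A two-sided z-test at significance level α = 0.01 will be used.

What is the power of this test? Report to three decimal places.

Power ≈ 0.277

Standardized effect: d = |μ₁ − μ₀| / σ = |24.7 − 21.4| / 4.4 = 0.7500
Noncentrality parameter: λ = d·√n = 0.7500 × √7 = 1.9843
Critical value for a two-sided test at α = 0.01: z_{α/2} = 2.576.
Power = Φ(λ − 2.576) + Φ(−λ − 2.576) = Φ(-0.592) + Φ(-4.560) = 0.2771 + 0.0000 = 0.2771.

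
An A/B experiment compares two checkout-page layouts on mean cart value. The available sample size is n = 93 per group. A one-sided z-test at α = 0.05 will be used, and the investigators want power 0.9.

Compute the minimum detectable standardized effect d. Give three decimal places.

d ≈ 0.429

Required noncentrality: δ = z_{0.05} + z_{0.10} = 1.645 + 1.282 = 2.926.
δ = d·√(n/2) ⇒ d = δ/√(n/2) = 2.926/√(93/2) = 0.4291.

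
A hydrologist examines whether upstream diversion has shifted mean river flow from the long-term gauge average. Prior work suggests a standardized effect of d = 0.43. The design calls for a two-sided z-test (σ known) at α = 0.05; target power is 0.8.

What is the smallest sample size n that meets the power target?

For power 0.8 need Φ(δ − z_{0.025}) = 0.8, so δ = z_{0.025} + z_{0.20} = 1.960 + 0.842 = 2.802.
(The Φ(−δ − z_{α/2}) term is vanishingly small for δ > 0 and is dropped in the standard sample-size formula.)
δ = d·√n ⇒ n = (δ/d)² = (2.802 / 0.43)² = 42.45.
Rounding up, n = 43.

n = 43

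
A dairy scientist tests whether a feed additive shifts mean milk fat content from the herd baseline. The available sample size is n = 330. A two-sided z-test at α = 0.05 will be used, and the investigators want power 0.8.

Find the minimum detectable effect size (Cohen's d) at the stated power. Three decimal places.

d ≈ 0.154

Need Φ(δ − 1.960) = 0.8, so δ = 1.960 + 0.842 = 2.802.
(Lower-tail contribution to power is negligible for δ > 0.)
δ = d·√n ⇒ d = δ/√n = 2.802/√330 = 0.1542.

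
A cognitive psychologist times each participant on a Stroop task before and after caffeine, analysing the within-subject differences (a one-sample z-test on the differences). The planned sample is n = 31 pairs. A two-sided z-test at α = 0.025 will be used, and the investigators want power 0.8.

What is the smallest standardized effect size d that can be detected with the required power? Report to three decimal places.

Required noncentrality: δ = z_{0.0125} + z_{0.20} = 2.241 + 0.842 = 3.083.
(The second rejection-region term Φ(−δ − z_{α/2}) is negligible and dropped.)
δ = d·√n ⇒ d = δ/√n = 3.083/√31 = 0.5537.

d ≈ 0.554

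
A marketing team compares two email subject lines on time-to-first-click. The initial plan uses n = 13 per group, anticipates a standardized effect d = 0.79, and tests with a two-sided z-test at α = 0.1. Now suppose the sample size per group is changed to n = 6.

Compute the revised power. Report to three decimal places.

Power ≈ 0.392

With n = 6 per group: δ = d·√(n/2) = 0.79 × √(6/2) = 1.3683. Critical value z_{0.05} = 1.645.
Revised power = Φ(δ − 1.645) + Φ(−δ − 1.645) = Φ(-0.277) + Φ(-3.013) = 0.3911 + 0.0013 = 0.3924.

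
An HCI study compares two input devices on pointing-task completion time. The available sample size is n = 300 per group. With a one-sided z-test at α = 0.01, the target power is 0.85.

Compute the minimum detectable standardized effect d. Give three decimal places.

d ≈ 0.275

Need Φ(δ − 2.326) = 0.85, so δ = 2.326 + 1.036 = 3.363.
δ = d·√(n/2) ⇒ d = δ/√(n/2) = 3.363/√(300/2) = 0.2746.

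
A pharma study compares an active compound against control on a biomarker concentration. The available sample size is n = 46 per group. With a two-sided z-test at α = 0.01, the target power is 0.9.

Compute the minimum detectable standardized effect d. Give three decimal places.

d ≈ 0.804

Need Φ(δ − 2.576) = 0.9, so δ = 2.576 + 1.282 = 3.857.
(Lower-tail contribution to power is negligible for δ > 0.)
δ = d·√(n/2) ⇒ d = δ/√(n/2) = 3.857/√(46/2) = 0.8043.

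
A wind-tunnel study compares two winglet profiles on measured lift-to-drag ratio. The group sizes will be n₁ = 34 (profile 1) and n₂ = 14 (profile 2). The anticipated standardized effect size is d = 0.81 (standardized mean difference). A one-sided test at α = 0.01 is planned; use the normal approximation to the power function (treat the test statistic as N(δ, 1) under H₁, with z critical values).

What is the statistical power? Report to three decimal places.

Noncentrality parameter: δ = d / √(1/n₁ + 1/n₂) = 0.81 / √(1/34 + 1/14) = 2.5507
One-sided α = 0.01 → critical value z_{0.01} = 2.326.
Power = P(Z > 2.326 − δ) = Φ(0.224) = 0.5888.

Power ≈ 0.589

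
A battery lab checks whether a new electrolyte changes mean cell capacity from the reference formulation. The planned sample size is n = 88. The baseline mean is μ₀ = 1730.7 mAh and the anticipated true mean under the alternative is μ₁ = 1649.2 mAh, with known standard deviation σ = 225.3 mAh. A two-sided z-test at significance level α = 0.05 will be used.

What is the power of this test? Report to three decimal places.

Power ≈ 0.924

Standardized effect: d = |μ₁ − μ₀| / σ = |1649.2 − 1730.7| / 225.3 = 0.3617
Noncentrality parameter: δ = d·√n = 0.3617 × √88 = 3.3934
Two-sided α = 0.05 → critical value z_{0.025} = 1.960.
Power = Φ(δ − 1.960) + Φ(−δ − 1.960) = Φ(1.433) + Φ(-5.353) = 0.9241 + 0.0000 = 0.9241.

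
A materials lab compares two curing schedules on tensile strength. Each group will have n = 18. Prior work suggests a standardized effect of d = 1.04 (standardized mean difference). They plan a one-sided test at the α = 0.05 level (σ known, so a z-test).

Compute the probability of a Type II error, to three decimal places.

β ≈ 0.070

Noncentrality parameter: δ = d·√(n/2) = 1.04 × √(18/2) = 3.1200
One-sided α = 0.05 → critical value z_{0.05} = 1.645.
Power = Φ(δ − 1.645) = Φ(1.475) = 0.9299.
Type II error: β = 1 − power = 1 − 0.9299 = 0.0701.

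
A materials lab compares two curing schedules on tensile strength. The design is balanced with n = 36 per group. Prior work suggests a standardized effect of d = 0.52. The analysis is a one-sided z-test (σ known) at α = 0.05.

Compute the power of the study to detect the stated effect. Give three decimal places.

Noncentrality parameter: δ = d·√(n/2) = 0.52 × √(36/2) = 2.2062
One-sided α = 0.05 → critical value z_{0.05} = 1.645.
Power = P(Z > 1.645 − δ) = Φ(0.561) = 0.7127.

Power ≈ 0.713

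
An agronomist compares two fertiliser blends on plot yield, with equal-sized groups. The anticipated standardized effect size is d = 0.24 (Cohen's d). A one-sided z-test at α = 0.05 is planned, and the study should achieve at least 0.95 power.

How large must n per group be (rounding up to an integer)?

For power 0.95 need Φ(δ − z_{0.05}) = 0.95, so δ = z_{0.05} + z_{0.05} = 1.645 + 1.645 = 3.290.
δ = d·√(n/2) ⇒ n = 2(δ/d)² = 2 × (3.290 / 0.24)² = 375.77.
Round up to the next whole unit.

n = 376 per group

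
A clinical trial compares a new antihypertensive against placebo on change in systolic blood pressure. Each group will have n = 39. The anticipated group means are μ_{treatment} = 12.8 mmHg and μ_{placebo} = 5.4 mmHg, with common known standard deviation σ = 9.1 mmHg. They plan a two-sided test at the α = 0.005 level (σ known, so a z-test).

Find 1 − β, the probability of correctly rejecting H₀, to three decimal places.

Power ≈ 0.783

Standardized effect: d = |μ_{treatment} − μ_{placebo}| / σ = |12.8 − 5.4| / 9.1 = 0.8132
Noncentrality parameter: δ = d·√(n/2) = 0.8132 × √(39/2) = 3.5909
Two-sided α = 0.005 → critical value z_{0.0025} = 2.807.
Power = Φ(δ − 2.807) + Φ(−δ − 2.807) = Φ(0.784) + Φ(-6.398) = 0.7835 + 0.0000 = 0.7835.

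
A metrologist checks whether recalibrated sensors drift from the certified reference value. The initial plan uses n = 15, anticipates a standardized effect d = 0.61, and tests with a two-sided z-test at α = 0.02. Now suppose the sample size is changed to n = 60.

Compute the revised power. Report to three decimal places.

Power ≈ 0.992

With n = 60: δ = d·√n = 0.61 × √60 = 4.7250. Critical value z_{0.01} = 2.326.
Revised power = Φ(δ − 2.326) + Φ(−δ − 2.326) = Φ(2.399) + Φ(-7.051) = 0.9918 + 0.0000 = 0.9918.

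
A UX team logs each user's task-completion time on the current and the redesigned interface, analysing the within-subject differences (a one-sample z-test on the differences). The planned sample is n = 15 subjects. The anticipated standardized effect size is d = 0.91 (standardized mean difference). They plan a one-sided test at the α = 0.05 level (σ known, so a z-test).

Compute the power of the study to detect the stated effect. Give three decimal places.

Power ≈ 0.970

Noncentrality parameter: λ = d·√n = 0.91 × √15 = 3.5244
One-sided α = 0.05 → critical value z_{0.05} = 1.645.
Power = P(Z > 1.645 − λ) = Φ(1.880) = 0.9699.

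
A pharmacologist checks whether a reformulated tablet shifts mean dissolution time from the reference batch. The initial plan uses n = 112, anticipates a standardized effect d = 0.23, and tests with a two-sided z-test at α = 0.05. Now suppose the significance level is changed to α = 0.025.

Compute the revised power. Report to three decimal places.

δ = d·√n = 0.23 × √112 = 2.4341 (unchanged). New critical value: z_{0.0125} = 2.241.
Revised power = Φ(δ − 2.241) + Φ(−δ − 2.241) = Φ(0.193) + Φ(-4.675) = 0.5764 + 0.0000 = 0.5764.

Power ≈ 0.576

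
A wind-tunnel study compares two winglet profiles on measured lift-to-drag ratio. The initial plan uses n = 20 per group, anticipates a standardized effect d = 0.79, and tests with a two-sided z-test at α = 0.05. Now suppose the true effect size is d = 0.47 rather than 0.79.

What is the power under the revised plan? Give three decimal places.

With d = 0.47: δ = d·√(n/2) = 0.47 × √(20/2) = 1.4863. Critical value z_{0.025} = 1.960.
Revised power = Φ(δ − 1.960) + Φ(−δ − 1.960) = Φ(-0.474) + Φ(-3.446) = 0.3179 + 0.0003 = 0.3181.

Power ≈ 0.318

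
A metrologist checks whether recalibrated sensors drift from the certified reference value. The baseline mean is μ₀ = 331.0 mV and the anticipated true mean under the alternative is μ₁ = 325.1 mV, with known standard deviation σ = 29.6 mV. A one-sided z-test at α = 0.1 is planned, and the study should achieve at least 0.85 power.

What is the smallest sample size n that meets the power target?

Standardized effect: d = |μ₁ − μ₀| / σ = |325.1 − 331.0| / 29.6 = 0.1993
Set Φ(δ − 1.282) = 0.85; then δ − 1.282 = Φ⁻¹(0.85) = 1.036, giving δ = 2.318.
δ = d·√n ⇒ n = (δ/d)² = (2.318 / 0.1993)² = 135.24.
Round up to the next whole unit.

n = 136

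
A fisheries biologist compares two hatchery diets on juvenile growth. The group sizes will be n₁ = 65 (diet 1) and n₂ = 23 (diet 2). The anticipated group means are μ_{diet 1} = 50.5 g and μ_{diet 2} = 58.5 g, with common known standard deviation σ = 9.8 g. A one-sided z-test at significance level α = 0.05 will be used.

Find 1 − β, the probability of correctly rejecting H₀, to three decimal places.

Standardized effect: d = |μ_{diet 1} − μ_{diet 2}| / σ = |50.5 − 58.5| / 9.8 = 0.8163
Noncentrality parameter: δ = d / √(1/n₁ + 1/n₂) = 0.8163 / √(1/65 + 1/23) = 3.3647
Critical value for a one-sided test at α = 0.05: z_α = 1.645.
Power = Φ(δ − 1.645) = Φ(1.720) = 0.9573.

Power ≈ 0.957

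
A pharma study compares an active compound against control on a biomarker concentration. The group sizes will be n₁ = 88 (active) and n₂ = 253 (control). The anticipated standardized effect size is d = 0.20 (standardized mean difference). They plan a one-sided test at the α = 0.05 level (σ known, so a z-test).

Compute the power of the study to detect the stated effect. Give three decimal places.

Power ≈ 0.489

Noncentrality parameter: δ = d / √(1/n₁ + 1/n₂) = 0.20 / √(1/88 + 1/253) = 1.6160
Critical value for a one-sided test at α = 0.05: z_α = 1.645.
Power = P(Z > 1.645 − δ) = Φ(-0.029) = 0.4885.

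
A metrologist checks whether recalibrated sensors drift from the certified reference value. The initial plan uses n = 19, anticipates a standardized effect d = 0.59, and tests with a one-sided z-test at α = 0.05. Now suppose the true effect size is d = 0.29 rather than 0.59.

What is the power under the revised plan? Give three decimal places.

Power ≈ 0.352

With d = 0.29: δ = d·√n = 0.29 × √19 = 1.2641. Critical value z_{0.05} = 1.645.
Revised power = Φ(δ − 1.645) = Φ(-0.381) = 0.3517.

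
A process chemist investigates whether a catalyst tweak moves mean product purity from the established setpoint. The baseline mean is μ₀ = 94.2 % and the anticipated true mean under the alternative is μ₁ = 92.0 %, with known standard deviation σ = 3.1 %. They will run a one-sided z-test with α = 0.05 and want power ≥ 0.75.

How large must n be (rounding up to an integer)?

n = 11

Standardized effect: d = |μ₁ − μ₀| / σ = |92.0 − 94.2| / 3.1 = 0.7097
For power 0.75 need Φ(δ − z_{0.05}) = 0.75, so δ = z_{0.05} + z_{0.25} = 1.645 + 0.674 = 2.319.
δ = d·√n ⇒ n = (δ/d)² = (2.319 / 0.7097)² = 10.68.
Round up to the next whole unit.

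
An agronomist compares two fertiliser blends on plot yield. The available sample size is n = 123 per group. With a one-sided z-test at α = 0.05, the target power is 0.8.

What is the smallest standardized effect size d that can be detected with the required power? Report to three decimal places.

d ≈ 0.317

Required noncentrality: δ = z_{0.05} + z_{0.20} = 1.645 + 0.842 = 2.486.
δ = d·√(n/2) ⇒ d = δ/√(n/2) = 2.486/√(123/2) = 0.3171.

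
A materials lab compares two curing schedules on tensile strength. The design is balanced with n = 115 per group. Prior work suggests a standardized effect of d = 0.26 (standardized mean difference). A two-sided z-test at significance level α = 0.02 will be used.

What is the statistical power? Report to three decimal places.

Power ≈ 0.361

Noncentrality parameter: δ = d·√(n/2) = 0.26 × √(115/2) = 1.9715
Critical value for a two-sided test at α = 0.02: z_{α/2} = 2.326.
Power = Φ(δ − 2.326) + Φ(−δ − 2.326) = Φ(-0.355) + Φ(-4.298) = 0.3614 + 0.0000 = 0.3614.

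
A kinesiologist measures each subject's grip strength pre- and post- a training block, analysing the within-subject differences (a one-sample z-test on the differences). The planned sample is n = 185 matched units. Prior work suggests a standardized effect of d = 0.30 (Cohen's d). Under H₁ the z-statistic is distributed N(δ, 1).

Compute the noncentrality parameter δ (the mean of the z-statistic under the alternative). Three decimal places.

δ ≈ 4.080

δ = d·√n = 0.30 × √185 = 4.0804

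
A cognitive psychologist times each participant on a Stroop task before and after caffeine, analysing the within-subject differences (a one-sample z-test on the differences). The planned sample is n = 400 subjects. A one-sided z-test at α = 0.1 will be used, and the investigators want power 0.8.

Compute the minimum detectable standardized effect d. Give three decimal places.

d ≈ 0.106

Need Φ(δ − 1.282) = 0.8, so δ = 1.282 + 0.842 = 2.123.
δ = d·√n ⇒ d = δ/√n = 2.123/√400 = 0.1062.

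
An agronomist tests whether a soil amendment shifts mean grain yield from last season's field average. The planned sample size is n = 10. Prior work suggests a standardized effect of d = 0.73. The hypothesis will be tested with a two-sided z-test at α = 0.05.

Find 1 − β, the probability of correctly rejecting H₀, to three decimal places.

Power ≈ 0.636

Noncentrality parameter: λ = d·√n = 0.73 × √10 = 2.3085
Critical value for a two-sided test at α = 0.05: z_{α/2} = 1.960.
Power = Φ(λ − 1.960) + Φ(−λ − 1.960) = Φ(0.348) + Φ(-4.268) = 0.6363 + 0.0000 = 0.6363.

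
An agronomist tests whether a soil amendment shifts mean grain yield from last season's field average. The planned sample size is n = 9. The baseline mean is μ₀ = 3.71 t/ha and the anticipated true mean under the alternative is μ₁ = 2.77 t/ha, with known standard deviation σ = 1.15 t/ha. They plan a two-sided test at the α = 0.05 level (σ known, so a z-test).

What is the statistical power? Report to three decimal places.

Power ≈ 0.689

Standardized effect: d = |μ₁ − μ₀| / σ = |2.77 − 3.71| / 1.15 = 0.8174
Noncentrality parameter: δ = d·√n = 0.8174 × √9 = 2.4522
Two-sided α = 0.05 → critical value z_{0.025} = 1.960.
Power = Φ(δ − 1.960) + Φ(−δ − 1.960) = Φ(0.492) + Φ(-4.412) = 0.6887 + 0.0000 = 0.6887.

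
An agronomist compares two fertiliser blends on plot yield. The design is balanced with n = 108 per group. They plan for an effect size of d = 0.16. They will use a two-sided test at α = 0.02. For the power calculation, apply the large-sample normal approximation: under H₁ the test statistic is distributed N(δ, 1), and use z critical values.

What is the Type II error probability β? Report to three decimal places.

β ≈ 0.875

Noncentrality parameter: δ = d·√(n/2) = 0.16 × √(108/2) = 1.1758
Critical value for a two-sided test at α = 0.02: z_{α/2} = 2.326.
Power = Φ(δ − 2.326) + Φ(−δ − 2.326) = Φ(-1.151) + Φ(-3.502) = 0.1249 + 0.0002 = 0.1252.
Type II error: β = 1 − power = 1 − 0.1252 = 0.8748.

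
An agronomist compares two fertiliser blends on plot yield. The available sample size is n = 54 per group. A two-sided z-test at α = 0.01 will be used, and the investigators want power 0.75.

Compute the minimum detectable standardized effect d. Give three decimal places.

Need Φ(δ − 2.576) = 0.75, so δ = 2.576 + 0.674 = 3.250.
(Lower-tail contribution to power is negligible for δ > 0.)
δ = d·√(n/2) ⇒ d = δ/√(n/2) = 3.250/√(54/2) = 0.6255.

d ≈ 0.626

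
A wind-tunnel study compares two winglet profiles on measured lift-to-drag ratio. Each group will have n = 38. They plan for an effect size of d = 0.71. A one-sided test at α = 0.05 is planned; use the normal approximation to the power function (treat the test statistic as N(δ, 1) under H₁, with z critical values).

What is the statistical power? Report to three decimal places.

Power ≈ 0.926

Noncentrality parameter: δ = d·√(n/2) = 0.71 × √(38/2) = 3.0948
One-sided α = 0.05 → critical value z_{0.05} = 1.645.
Power = P(Z > 1.645 − δ) = Φ(1.450) = 0.9265.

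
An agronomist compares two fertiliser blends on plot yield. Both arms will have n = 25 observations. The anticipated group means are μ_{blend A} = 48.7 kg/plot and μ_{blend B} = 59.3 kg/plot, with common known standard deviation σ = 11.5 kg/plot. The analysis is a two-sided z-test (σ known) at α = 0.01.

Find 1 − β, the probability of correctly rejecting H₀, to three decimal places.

Power ≈ 0.753

Standardized effect: d = |μ_{blend A} − μ_{blend B}| / σ = |48.7 − 59.3| / 11.5 = 0.9217
Noncentrality parameter: λ = d·√(n/2) = 0.9217 × √(25/2) = 3.2588
Two-sided α = 0.01 → critical value z_{0.005} = 2.576.
Power = Φ(λ − 2.576) + Φ(−λ − 2.576) = Φ(0.683) + Φ(-5.835) = 0.7527 + 0.0000 = 0.7527.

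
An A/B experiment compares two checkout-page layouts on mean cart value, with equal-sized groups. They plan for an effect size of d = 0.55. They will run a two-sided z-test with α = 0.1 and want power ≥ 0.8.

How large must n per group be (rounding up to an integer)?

n = 41 per group

For power 0.8 need Φ(δ − z_{0.05}) = 0.8, so δ = z_{0.05} + z_{0.20} = 1.645 + 0.842 = 2.486.
(Ignoring the negligible lower-tail rejection probability gives the usual closed-form inversion.)
δ = d·√(n/2) ⇒ n = 2(δ/d)² = 2 × (2.486 / 0.55)² = 40.88.
Rounding up, n = 41 per group.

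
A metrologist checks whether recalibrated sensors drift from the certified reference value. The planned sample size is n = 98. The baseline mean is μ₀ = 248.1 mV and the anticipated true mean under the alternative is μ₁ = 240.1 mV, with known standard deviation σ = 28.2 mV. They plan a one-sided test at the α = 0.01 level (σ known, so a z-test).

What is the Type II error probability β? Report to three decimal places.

Standardized effect: d = |μ₁ − μ₀| / σ = |240.1 − 248.1| / 28.2 = 0.2837
Noncentrality parameter: δ = d·√n = 0.2837 × √98 = 2.8084
One-sided α = 0.01 → critical value z_{0.01} = 2.326.
Power = P(Z > 2.326 − δ) = Φ(0.482) = 0.6851.
Type II error: β = 1 − power = 1 − 0.6851 = 0.3149.

β ≈ 0.315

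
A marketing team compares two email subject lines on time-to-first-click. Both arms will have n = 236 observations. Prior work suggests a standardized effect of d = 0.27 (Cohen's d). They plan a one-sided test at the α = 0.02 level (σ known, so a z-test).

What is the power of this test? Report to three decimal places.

Noncentrality parameter: δ = d·√(n/2) = 0.27 × √(236/2) = 2.9330
One-sided α = 0.02 → critical value z_{0.02} = 2.054.
Power = P(Z > 2.054 − δ) = Φ(0.879) = 0.8104.

Power ≈ 0.810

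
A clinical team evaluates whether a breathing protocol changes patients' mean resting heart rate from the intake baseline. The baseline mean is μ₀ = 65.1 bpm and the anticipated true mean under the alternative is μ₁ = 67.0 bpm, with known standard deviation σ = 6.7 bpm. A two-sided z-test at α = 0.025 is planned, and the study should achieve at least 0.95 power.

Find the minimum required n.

n = 188

Standardized effect: d = |μ₁ − μ₀| / σ = |67.0 − 65.1| / 6.7 = 0.2836
For power 0.95 need Φ(δ − z_{0.0125}) = 0.95, so δ = z_{0.0125} + z_{0.05} = 2.241 + 1.645 = 3.886.
(For δ > 0 the lower-tail rejection region contributes negligibly to power, so the one-term inversion is standard.)
δ = d·√n ⇒ n = (δ/d)² = (3.886 / 0.2836)² = 187.80.
Round up to the next whole unit.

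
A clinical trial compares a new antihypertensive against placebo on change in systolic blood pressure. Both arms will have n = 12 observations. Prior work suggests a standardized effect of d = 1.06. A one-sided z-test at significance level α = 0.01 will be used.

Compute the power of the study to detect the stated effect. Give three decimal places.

Power ≈ 0.606

Noncentrality parameter: δ = d·√(n/2) = 1.06 × √(12/2) = 2.5965
One-sided α = 0.01 → critical value z_{0.01} = 2.326.
Power = P(Z > 2.326 − δ) = Φ(0.270) = 0.6065.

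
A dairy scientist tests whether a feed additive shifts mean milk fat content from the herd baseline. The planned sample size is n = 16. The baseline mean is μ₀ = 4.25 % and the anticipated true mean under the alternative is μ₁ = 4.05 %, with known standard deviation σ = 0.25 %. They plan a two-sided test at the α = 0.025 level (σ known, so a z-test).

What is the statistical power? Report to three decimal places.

Power ≈ 0.831

Standardized effect: d = |μ₁ − μ₀| / σ = |4.05 − 4.25| / 0.25 = 0.8000
Noncentrality parameter: δ = d·√n = 0.8000 × √16 = 3.2000
Two-sided α = 0.025 → critical value z_{0.0125} = 2.241.
Power = Φ(δ − 2.241) + Φ(−δ − 2.241) = Φ(0.959) + Φ(-5.441) = 0.8311 + 0.0000 = 0.8311.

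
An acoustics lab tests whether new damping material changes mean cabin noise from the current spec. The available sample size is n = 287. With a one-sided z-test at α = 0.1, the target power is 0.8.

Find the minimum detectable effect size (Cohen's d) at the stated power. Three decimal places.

Need Φ(δ − 1.282) = 0.8, so δ = 1.282 + 0.842 = 2.123.
δ = d·√n ⇒ d = δ/√n = 2.123/√287 = 0.1253.

d ≈ 0.125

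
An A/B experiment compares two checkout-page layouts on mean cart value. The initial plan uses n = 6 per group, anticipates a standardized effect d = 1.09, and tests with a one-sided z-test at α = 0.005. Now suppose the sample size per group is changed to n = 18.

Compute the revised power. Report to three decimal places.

With n = 18 per group: δ = d·√(n/2) = 1.09 × √(18/2) = 3.2700. Critical value z_{0.005} = 2.576.
Revised power = Φ(δ − 2.576) = Φ(0.694) = 0.7562.

Power ≈ 0.756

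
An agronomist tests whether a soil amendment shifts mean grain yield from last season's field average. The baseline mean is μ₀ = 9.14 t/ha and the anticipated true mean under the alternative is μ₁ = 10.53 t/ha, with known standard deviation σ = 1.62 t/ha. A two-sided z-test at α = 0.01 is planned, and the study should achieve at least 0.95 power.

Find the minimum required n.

n = 25

Standardized effect: d = |μ₁ − μ₀| / σ = |10.53 − 9.14| / 1.62 = 0.8580
Set Φ(δ − 2.576) = 0.95; then δ − 2.576 = Φ⁻¹(0.95) = 1.645, giving δ = 4.221.
(The Φ(−δ − z_{α/2}) term is vanishingly small for δ > 0 and is dropped in the standard sample-size formula.)
δ = d·√n ⇒ n = (δ/d)² = (4.221 / 0.8580)² = 24.20.
Round up to the next whole unit.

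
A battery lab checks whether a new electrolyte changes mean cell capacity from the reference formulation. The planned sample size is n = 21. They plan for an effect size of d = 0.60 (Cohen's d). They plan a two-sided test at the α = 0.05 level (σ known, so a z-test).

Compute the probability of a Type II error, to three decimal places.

Noncentrality parameter: δ = d·√n = 0.60 × √21 = 2.7495
Two-sided α = 0.05 → critical value z_{0.025} = 1.960.
Power = Φ(δ − 1.960) + Φ(−δ − 1.960) = Φ(0.790) + Φ(-4.710) = 0.7851 + 0.0000 = 0.7851.
Type II error: β = 1 − power = 1 − 0.7851 = 0.2149.

β ≈ 0.215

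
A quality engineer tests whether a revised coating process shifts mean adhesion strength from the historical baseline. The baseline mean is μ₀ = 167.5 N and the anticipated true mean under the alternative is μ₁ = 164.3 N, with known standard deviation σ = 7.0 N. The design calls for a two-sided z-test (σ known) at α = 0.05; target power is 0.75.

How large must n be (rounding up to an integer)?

n = 34

Standardized effect: d = |μ₁ − μ₀| / σ = |164.3 − 167.5| / 7.0 = 0.4571
Set Φ(δ − 1.960) = 0.75; then δ − 1.960 = Φ⁻¹(0.75) = 0.674, giving δ = 2.634.
(Ignoring the negligible lower-tail rejection probability gives the usual closed-form inversion.)
δ = d·√n ⇒ n = (δ/d)² = (2.634 / 0.4571)² = 33.21.
Round up to the next whole unit.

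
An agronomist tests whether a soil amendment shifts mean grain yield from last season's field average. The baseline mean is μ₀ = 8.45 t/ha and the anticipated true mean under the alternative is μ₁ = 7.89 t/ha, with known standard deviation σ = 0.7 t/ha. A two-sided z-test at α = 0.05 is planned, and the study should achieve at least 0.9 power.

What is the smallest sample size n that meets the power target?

n = 17

Standardized effect: d = |μ₁ − μ₀| / σ = |7.89 − 8.45| / 0.7 = 0.8000
For power 0.9 need Φ(δ − z_{0.025}) = 0.9, so δ = z_{0.025} + z_{0.10} = 1.960 + 1.282 = 3.242.
(Ignoring the negligible lower-tail rejection probability gives the usual closed-form inversion.)
δ = d·√n ⇒ n = (δ/d)² = (3.242 / 0.8000)² = 16.42.
Round up to the next whole unit.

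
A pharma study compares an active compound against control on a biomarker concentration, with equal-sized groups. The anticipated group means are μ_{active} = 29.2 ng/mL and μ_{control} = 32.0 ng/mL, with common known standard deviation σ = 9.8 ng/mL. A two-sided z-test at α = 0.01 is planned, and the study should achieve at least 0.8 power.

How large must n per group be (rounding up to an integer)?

Standardized effect: d = |μ_{active} − μ_{control}| / σ = |29.2 − 32.0| / 9.8 = 0.2857
Set Φ(δ − 2.576) = 0.8; then δ − 2.576 = Φ⁻¹(0.8) = 0.842, giving δ = 3.417.
(The Φ(−δ − z_{α/2}) term is vanishingly small for δ > 0 and is dropped in the standard sample-size formula.)
δ = d·√(n/2) ⇒ n = 2(δ/d)² = 2 × (3.417 / 0.2857)² = 286.13.
Round up to the next whole unit.

n = 287 per group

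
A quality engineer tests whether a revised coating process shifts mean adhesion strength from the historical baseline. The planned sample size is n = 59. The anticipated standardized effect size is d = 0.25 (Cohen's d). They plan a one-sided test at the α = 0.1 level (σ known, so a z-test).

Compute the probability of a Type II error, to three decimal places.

β ≈ 0.261

Noncentrality parameter: λ = d·√n = 0.25 × √59 = 1.9203
Critical value for a one-sided test at α = 0.1: z_α = 1.282.
Power = P(Z > 1.282 − λ) = Φ(0.639) = 0.7385.
Type II error: β = 1 − power = 1 − 0.7385 = 0.2615.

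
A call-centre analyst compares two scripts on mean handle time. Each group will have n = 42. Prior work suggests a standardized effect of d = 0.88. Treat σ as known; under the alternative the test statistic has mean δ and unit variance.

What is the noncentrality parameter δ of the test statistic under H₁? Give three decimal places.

δ = d·√(n/2) = 0.88 × √(42/2) = 4.0327

δ ≈ 4.033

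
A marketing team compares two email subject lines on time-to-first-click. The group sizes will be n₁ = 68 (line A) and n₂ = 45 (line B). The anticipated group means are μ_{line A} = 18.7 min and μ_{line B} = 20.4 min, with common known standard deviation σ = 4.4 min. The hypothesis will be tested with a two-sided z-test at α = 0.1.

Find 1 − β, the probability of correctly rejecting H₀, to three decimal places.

Standardized effect: d = |μ_{line A} − μ_{line B}| / σ = |18.7 − 20.4| / 4.4 = 0.3864
Noncentrality parameter: δ = d / √(1/n₁ + 1/n₂) = 0.3864 / √(1/68 + 1/45) = 2.0106
Two-sided α = 0.1 → critical value z_{0.05} = 1.645.
Power = Φ(δ − 1.645) + Φ(−δ − 1.645) = Φ(0.366) + Φ(-3.655) = 0.6427 + 0.0001 = 0.6428.

Power ≈ 0.643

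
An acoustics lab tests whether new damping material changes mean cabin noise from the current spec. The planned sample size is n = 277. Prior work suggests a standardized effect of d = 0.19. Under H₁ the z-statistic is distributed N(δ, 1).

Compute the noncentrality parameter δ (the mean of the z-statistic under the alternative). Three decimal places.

δ ≈ 3.162

The noncentrality parameter scales effect size by the design's sample-size factor: δ = d·√n = 0.19 × √277 = 3.1622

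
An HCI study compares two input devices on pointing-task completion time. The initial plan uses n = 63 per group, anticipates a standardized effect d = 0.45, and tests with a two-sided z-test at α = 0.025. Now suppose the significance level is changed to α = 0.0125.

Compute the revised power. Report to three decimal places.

Power ≈ 0.511

δ = d·√(n/2) = 0.45 × √(63/2) = 2.5256 (unchanged). New critical value: z_{0.0063} = 2.498.
Revised power = Φ(δ − 2.498) + Φ(−δ − 2.498) = Φ(0.028) + Φ(-5.023) = 0.5111 + 0.0000 = 0.5111.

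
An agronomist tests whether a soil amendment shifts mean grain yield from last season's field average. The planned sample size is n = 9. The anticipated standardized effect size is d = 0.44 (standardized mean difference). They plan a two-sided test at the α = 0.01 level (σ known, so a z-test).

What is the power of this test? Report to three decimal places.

Noncentrality parameter: δ = d·√n = 0.44 × √9 = 1.3200
Critical value for a two-sided test at α = 0.01: z_{α/2} = 2.576.
Power = Φ(δ − 2.576) + Φ(−δ − 2.576) = Φ(-1.256) + Φ(-3.896) = 0.1046 + 0.0000 = 0.1046.

Power ≈ 0.105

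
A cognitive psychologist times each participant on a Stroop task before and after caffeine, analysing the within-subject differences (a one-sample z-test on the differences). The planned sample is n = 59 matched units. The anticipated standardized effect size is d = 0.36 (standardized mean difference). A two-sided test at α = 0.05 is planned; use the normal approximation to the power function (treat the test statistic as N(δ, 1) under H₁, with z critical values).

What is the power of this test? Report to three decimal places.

Power ≈ 0.790

Noncentrality parameter: δ = d·√n = 0.36 × √59 = 2.7652
Critical value for a two-sided test at α = 0.05: z_{α/2} = 1.960.
Power = Φ(δ − 1.960) + Φ(−δ − 1.960) = Φ(0.805) + Φ(-4.725) = 0.7897 + 0.0000 = 0.7897.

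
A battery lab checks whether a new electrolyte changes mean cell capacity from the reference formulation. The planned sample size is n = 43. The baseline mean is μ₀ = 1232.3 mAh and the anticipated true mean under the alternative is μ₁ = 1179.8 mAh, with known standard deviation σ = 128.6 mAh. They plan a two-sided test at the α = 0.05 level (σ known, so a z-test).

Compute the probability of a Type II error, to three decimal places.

Standardized effect: d = |μ₁ − μ₀| / σ = |1179.8 − 1232.3| / 128.6 = 0.4082
Noncentrality parameter: δ = d·√n = 0.4082 × √43 = 2.6770
Critical value for a two-sided test at α = 0.05: z_{α/2} = 1.960.
Power = Φ(δ − 1.960) + Φ(−δ − 1.960) = Φ(0.717) + Φ(-4.637) = 0.7633 + 0.0000 = 0.7633.
Type II error: β = 1 − power = 1 − 0.7633 = 0.2367.

β ≈ 0.237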